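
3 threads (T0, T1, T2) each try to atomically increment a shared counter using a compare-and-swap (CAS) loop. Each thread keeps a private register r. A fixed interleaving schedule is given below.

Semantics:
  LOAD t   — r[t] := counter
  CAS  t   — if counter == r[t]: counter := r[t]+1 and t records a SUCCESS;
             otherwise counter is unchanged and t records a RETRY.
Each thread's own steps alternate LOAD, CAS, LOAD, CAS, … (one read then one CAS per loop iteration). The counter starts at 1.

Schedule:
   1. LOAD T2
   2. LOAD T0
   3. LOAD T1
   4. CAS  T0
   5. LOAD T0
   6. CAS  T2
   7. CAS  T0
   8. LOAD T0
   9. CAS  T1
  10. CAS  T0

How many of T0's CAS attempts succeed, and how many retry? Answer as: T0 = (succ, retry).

T0 = (3, 0)

#1 T2 reads 1
#2 T0 reads 1
#3 T1 reads 1
#4 T0 CAS(1→2) writes; counter now 2
#5 T0 reads 2
#6 T2 CAS(1→2) fails; counter now 2
#7 T0 CAS(2→3) writes; counter now 3
#8 T0 reads 3
#9 T1 CAS(1→2) fails; counter now 3
#10 T0 CAS(3→4) writes; counter now 4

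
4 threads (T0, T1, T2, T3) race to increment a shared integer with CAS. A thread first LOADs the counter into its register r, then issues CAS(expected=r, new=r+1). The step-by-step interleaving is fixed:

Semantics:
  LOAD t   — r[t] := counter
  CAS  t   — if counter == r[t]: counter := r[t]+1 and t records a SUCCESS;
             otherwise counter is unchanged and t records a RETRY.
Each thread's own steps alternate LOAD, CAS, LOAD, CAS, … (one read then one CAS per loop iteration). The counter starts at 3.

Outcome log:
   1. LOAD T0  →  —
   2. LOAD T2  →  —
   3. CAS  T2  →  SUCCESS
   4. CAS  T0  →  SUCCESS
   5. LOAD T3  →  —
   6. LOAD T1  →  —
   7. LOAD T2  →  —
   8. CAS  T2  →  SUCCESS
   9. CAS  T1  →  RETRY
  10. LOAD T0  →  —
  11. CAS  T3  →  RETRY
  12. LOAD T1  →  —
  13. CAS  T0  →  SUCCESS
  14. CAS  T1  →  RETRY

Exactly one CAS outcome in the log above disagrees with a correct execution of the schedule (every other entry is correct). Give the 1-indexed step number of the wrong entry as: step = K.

step = 4

Reference trace:
T0 LOAD — after: cnt=3, r=3 — load
T2 LOAD — after: cnt=3, r=3 — load
T2 CAS — after: cnt=4, r=3 — ok
T0 CAS — after: cnt=4, r=3 — retry
T3 LOAD — after: cnt=4, r=4 — load
T1 LOAD — after: cnt=4, r=4 — load
T2 LOAD — after: cnt=4, r=4 — load
T2 CAS — after: cnt=5, r=4 — ok
T1 CAS — after: cnt=5, r=4 — retry
T0 LOAD — after: cnt=5, r=5 — load
T3 CAS — after: cnt=5, r=4 — retry
T1 LOAD — after: cnt=5, r=5 — load
T0 CAS — after: cnt=6, r=5 — ok
T1 CAS — after: cnt=6, r=5 — retry
Log disagrees first at step 4.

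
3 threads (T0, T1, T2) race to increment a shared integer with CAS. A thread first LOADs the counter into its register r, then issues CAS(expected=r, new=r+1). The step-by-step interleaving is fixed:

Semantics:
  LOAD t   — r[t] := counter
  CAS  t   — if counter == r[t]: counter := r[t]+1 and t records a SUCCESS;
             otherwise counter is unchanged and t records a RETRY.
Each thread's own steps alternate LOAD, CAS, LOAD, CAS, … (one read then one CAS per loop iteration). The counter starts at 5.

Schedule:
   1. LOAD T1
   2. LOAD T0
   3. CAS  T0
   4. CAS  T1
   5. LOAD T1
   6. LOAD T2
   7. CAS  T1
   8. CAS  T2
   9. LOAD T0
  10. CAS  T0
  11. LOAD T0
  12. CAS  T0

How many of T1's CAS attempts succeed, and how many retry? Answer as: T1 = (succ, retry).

T1 = (1, 1)

#1 T1 reads 5
#2 T0 reads 5
#3 T0 CAS(5→6) writes; counter now 6
#4 T1 CAS(5→6) fails; counter now 6
#5 T1 reads 6
#6 T2 reads 6
#7 T1 CAS(6→7) writes; counter now 7
#8 T2 CAS(6→7) fails; counter now 7
#9 T0 reads 7
#10 T0 CAS(7→8) writes; counter now 8
#11 T0 reads 8
#12 T0 CAS(8→9) writes; counter now 9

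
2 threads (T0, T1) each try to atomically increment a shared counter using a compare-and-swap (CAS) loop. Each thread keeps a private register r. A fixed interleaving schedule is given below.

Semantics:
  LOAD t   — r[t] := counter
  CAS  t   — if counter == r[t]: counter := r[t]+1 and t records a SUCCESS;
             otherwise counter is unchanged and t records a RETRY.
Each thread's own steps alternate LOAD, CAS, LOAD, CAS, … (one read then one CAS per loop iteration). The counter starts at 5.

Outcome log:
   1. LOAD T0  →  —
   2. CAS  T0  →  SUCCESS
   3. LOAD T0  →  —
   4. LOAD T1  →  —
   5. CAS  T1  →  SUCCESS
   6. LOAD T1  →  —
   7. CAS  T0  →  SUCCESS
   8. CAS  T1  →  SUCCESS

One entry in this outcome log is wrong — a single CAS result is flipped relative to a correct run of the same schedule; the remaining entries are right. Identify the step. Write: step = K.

Re-executing:
   1) LOAD T0:  M=5  r_T0=5
   2) CAS  T0:  M=6  r_T0=5 ✓
   3) LOAD T0:  M=6  r_T0=6
   4) LOAD T1:  M=6  r_T1=6
   5) CAS  T1:  M=7  r_T1=6 ✓
   6) LOAD T1:  M=7  r_T1=7
   7) CAS  T0:  M=7  r_T0=6 ✗
   8) CAS  T1:  M=8  r_T1=7 ✓
Mismatch at 7.

step = 7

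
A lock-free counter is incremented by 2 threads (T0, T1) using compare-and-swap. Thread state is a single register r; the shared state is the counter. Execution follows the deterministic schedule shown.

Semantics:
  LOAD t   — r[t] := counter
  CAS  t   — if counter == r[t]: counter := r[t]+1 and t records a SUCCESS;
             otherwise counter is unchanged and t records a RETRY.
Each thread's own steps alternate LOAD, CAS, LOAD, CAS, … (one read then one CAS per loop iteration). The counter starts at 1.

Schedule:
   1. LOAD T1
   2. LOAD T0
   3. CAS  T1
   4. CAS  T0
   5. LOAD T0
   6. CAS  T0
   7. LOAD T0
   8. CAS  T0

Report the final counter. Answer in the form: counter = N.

counter = 4

[1] T1.load  rd  (counter 1, T1.r 1)
[2] T0.load  rd  (counter 1, T0.r 1)
[3] T1.cas  hit  (counter 2, T1.r 1)
[4] T0.cas  miss  (counter 2, T0.r 1)
[5] T0.load  rd  (counter 2, T0.r 2)
[6] T0.cas  hit  (counter 3, T0.r 2)
[7] T0.load  rd  (counter 3, T0.r 3)
[8] T0.cas  hit  (counter 4, T0.r 3)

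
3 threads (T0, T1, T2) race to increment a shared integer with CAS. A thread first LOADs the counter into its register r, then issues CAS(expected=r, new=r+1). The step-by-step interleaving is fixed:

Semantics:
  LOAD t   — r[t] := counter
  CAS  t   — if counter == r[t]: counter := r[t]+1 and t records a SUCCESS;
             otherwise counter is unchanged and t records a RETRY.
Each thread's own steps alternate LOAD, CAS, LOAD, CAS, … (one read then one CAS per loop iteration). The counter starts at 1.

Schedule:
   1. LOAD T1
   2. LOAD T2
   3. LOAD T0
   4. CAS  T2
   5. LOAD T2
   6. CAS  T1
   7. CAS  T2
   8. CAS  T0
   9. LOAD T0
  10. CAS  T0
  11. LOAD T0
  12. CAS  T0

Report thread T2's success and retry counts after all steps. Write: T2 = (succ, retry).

[1] T1.load  rd  (counter 1, T1.r 1)
[2] T2.load  rd  (counter 1, T2.r 1)
[3] T0.load  rd  (counter 1, T0.r 1)
[4] T2.cas  hit  (counter 2, T2.r 1)
[5] T2.load  rd  (counter 2, T2.r 2)
[6] T1.cas  miss  (counter 2, T1.r 1)
[7] T2.cas  hit  (counter 3, T2.r 2)
[8] T0.cas  miss  (counter 3, T0.r 1)
[9] T0.load  rd  (counter 3, T0.r 3)
[10] T0.cas  hit  (counter 4, T0.r 3)
[11] T0.load  rd  (counter 4, T0.r 4)
[12] T0.cas  hit  (counter 5, T0.r 4)

T2 = (2, 0)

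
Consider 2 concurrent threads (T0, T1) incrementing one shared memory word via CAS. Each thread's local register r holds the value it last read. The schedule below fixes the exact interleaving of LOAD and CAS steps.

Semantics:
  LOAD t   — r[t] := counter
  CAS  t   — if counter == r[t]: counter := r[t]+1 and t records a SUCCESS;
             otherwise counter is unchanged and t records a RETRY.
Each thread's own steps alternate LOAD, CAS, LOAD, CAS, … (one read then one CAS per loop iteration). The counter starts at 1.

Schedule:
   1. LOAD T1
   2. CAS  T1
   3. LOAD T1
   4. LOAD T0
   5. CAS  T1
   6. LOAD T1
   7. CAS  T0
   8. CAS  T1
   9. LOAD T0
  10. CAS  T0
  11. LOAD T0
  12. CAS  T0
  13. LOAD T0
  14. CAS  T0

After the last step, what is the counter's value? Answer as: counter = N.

   1) LOAD T1:  M=1  r_T1=1
   2) CAS  T1:  M=2  r_T1=1 ✓
   3) LOAD T1:  M=2  r_T1=2
   4) LOAD T0:  M=2  r_T0=2
   5) CAS  T1:  M=3  r_T1=2 ✓
   6) LOAD T1:  M=3  r_T1=3
   7) CAS  T0:  M=3  r_T0=2 ✗
   8) CAS  T1:  M=4  r_T1=3 ✓
   9) LOAD T0:  M=4  r_T0=4
  10) CAS  T0:  M=5  r_T0=4 ✓
  11) LOAD T0:  M=5  r_T0=5
  12) CAS  T0:  M=6  r_T0=5 ✓
  13) LOAD T0:  M=6  r_T0=6
  14) CAS  T0:  M=7  r_T0=6 ✓

counter = 7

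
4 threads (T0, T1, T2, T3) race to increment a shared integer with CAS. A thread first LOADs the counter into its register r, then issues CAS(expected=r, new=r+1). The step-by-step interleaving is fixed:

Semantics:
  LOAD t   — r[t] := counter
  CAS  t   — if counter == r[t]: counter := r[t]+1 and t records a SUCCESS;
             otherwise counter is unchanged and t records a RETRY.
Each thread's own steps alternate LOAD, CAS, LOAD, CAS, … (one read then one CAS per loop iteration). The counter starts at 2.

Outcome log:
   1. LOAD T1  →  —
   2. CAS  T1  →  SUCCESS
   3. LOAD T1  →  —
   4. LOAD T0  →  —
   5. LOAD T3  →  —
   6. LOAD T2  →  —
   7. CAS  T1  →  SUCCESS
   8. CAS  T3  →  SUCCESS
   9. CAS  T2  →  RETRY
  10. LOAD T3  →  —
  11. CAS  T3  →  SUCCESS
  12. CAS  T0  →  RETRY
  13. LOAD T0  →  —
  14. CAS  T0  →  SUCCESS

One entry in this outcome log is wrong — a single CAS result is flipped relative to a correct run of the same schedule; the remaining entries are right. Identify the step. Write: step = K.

Reference trace:
[1] T1.load  rd  (counter 2, T1.r 2)
[2] T1.cas  hit  (counter 3, T1.r 2)
[3] T1.load  rd  (counter 3, T1.r 3)
[4] T0.load  rd  (counter 3, T0.r 3)
[5] T3.load  rd  (counter 3, T3.r 3)
[6] T2.load  rd  (counter 3, T2.r 3)
[7] T1.cas  hit  (counter 4, T1.r 3)
[8] T3.cas  miss  (counter 4, T3.r 3)
[9] T2.cas  miss  (counter 4, T2.r 3)
[10] T3.load  rd  (counter 4, T3.r 4)
[11] T3.cas  hit  (counter 5, T3.r 4)
[12] T0.cas  miss  (counter 5, T0.r 3)
[13] T0.load  rd  (counter 5, T0.r 5)
[14] T0.cas  hit  (counter 6, T0.r 5)
Flip is step 8.

step = 8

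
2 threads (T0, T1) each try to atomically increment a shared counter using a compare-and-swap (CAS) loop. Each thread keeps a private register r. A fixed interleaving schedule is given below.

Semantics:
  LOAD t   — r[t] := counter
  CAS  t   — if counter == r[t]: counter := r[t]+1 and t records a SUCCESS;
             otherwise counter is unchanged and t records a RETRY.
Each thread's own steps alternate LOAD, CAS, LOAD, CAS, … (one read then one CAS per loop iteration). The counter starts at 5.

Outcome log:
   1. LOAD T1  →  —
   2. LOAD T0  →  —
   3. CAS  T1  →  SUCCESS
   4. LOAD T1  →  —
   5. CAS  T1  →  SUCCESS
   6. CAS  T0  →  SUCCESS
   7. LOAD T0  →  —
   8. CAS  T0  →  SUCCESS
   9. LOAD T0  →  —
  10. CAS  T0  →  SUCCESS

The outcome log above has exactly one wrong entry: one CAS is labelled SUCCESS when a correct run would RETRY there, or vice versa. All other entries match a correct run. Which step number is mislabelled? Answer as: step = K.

step = 6

Reference trace:
1. LOAD T1 → mem=5 r[T1]=5 [LOAD]
2. LOAD T0 → mem=5 r[T0]=5 [LOAD]
3. CAS T1 → mem=6 r[T1]=5 [OK]
4. LOAD T1 → mem=6 r[T1]=6 [LOAD]
5. CAS T1 → mem=7 r[T1]=6 [OK]
6. CAS T0 → mem=7 r[T0]=5 [RETRY]
7. LOAD T0 → mem=7 r[T0]=7 [LOAD]
8. CAS T0 → mem=8 r[T0]=7 [OK]
9. LOAD T0 → mem=8 r[T0]=8 [LOAD]
10. CAS T0 → mem=9 r[T0]=8 [OK]
Mismatch at 6.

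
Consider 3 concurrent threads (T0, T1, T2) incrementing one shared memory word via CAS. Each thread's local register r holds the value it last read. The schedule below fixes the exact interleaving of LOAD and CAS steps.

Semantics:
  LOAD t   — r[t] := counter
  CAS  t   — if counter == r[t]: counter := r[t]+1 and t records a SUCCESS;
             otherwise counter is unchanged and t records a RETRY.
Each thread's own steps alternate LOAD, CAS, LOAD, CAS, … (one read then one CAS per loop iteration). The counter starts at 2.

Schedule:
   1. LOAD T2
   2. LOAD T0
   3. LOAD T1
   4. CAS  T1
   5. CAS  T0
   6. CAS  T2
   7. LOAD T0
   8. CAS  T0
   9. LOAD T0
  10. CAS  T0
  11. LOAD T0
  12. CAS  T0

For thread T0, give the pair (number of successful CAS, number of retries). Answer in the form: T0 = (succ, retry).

[1] T2.load  rd  (counter 2, T2.r 2)
[2] T0.load  rd  (counter 2, T0.r 2)
[3] T1.load  rd  (counter 2, T1.r 2)
[4] T1.cas  hit  (counter 3, T1.r 2)
[5] T0.cas  miss  (counter 3, T0.r 2)
[6] T2.cas  miss  (counter 3, T2.r 2)
[7] T0.load  rd  (counter 3, T0.r 3)
[8] T0.cas  hit  (counter 4, T0.r 3)
[9] T0.load  rd  (counter 4, T0.r 4)
[10] T0.cas  hit  (counter 5, T0.r 4)
[11] T0.load  rd  (counter 5, T0.r 5)
[12] T0.cas  hit  (counter 6, T0.r 5)

T0 = (3, 1)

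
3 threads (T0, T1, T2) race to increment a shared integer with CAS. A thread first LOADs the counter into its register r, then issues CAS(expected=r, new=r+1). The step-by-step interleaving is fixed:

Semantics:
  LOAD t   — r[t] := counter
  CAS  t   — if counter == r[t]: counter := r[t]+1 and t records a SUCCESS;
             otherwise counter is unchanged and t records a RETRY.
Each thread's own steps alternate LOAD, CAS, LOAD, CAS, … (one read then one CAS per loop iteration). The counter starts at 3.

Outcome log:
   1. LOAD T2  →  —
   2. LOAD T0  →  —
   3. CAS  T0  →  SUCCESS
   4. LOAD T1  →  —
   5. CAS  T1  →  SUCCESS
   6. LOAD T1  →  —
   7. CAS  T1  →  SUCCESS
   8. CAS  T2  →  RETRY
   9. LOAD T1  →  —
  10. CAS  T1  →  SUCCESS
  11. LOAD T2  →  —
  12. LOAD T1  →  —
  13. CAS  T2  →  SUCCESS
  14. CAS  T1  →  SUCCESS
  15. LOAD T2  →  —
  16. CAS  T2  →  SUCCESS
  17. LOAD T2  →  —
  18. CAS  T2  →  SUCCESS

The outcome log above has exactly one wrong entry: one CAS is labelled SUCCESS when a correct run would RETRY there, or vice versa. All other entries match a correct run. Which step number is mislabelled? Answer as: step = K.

Re-executing:
T2 LOAD — after: cnt=3, r=3 — load
T0 LOAD — after: cnt=3, r=3 — load
T0 CAS — after: cnt=4, r=3 — ok
T1 LOAD — after: cnt=4, r=4 — load
T1 CAS — after: cnt=5, r=4 — ok
T1 LOAD — after: cnt=5, r=5 — load
T1 CAS — after: cnt=6, r=5 — ok
T2 CAS — after: cnt=6, r=3 — retry
T1 LOAD — after: cnt=6, r=6 — load
T1 CAS — after: cnt=7, r=6 — ok
T2 LOAD — after: cnt=7, r=7 — load
T1 LOAD — after: cnt=7, r=7 — load
T2 CAS — after: cnt=8, r=7 — ok
T1 CAS — after: cnt=8, r=7 — retry
T2 LOAD — after: cnt=8, r=8 — load
T2 CAS — after: cnt=9, r=8 — ok
T2 LOAD — after: cnt=9, r=9 — load
T2 CAS — after: cnt=10, r=9 — ok
Log disagrees first at step 14.

step = 14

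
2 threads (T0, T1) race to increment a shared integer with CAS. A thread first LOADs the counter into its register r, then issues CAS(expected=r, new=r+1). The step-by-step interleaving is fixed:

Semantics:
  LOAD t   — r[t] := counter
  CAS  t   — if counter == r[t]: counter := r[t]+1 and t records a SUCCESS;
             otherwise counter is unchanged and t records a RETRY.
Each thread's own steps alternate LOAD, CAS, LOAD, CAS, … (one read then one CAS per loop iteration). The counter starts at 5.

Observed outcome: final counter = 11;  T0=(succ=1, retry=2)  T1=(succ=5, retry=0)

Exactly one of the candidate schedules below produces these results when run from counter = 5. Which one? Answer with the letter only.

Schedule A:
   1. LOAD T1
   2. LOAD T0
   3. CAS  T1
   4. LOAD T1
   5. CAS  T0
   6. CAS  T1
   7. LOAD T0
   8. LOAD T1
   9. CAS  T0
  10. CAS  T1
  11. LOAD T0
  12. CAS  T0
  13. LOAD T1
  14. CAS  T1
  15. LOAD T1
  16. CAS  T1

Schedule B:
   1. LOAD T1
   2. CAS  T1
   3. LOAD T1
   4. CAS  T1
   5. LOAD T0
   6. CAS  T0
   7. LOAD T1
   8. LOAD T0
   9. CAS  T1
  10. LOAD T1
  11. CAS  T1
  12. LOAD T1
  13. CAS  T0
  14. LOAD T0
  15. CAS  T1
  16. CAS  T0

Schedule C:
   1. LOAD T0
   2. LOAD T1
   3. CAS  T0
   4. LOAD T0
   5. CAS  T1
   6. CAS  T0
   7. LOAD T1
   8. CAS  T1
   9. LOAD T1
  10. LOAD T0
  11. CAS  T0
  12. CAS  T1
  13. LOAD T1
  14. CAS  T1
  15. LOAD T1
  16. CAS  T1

B

Run B:
step 1: T1 LOAD ⇒ load; ctr=5 reg=5
step 2: T1 CAS ⇒ ok; ctr=6 reg=5
step 3: T1 LOAD ⇒ load; ctr=6 reg=6
step 4: T1 CAS ⇒ ok; ctr=7 reg=6
step 5: T0 LOAD ⇒ load; ctr=7 reg=7
step 6: T0 CAS ⇒ ok; ctr=8 reg=7
step 7: T1 LOAD ⇒ load; ctr=8 reg=8
step 8: T0 LOAD ⇒ load; ctr=8 reg=8
step 9: T1 CAS ⇒ ok; ctr=9 reg=8
step 10: T1 LOAD ⇒ load; ctr=9 reg=9
step 11: T1 CAS ⇒ ok; ctr=10 reg=9
step 12: T1 LOAD ⇒ load; ctr=10 reg=10
step 13: T0 CAS ⇒ retry; ctr=10 reg=8
step 14: T0 LOAD ⇒ load; ctr=10 reg=10
step 15: T1 CAS ⇒ ok; ctr=11 reg=10
step 16: T0 CAS ⇒ retry; ctr=11 reg=10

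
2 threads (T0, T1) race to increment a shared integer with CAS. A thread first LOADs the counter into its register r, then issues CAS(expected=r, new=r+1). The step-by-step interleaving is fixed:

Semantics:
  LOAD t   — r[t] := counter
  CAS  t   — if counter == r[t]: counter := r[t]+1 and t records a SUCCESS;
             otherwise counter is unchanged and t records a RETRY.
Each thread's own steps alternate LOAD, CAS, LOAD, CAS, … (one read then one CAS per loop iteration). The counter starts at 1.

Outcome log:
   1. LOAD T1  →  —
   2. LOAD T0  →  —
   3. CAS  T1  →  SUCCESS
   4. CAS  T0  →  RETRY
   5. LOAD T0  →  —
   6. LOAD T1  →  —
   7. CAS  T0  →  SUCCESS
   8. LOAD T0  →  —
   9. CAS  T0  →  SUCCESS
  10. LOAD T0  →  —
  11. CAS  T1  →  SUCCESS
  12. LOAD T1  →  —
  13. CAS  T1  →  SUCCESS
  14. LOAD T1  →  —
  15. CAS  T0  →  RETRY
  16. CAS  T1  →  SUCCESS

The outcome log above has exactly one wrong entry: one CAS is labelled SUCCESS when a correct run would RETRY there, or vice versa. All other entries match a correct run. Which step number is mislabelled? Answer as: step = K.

Re-executing:
#1 T1 reads 1
#2 T0 reads 1
#3 T1 CAS(1→2) writes; counter now 2
#4 T0 CAS(1→2) fails; counter now 2
#5 T0 reads 2
#6 T1 reads 2
#7 T0 CAS(2→3) writes; counter now 3
#8 T0 reads 3
#9 T0 CAS(3→4) writes; counter now 4
#10 T0 reads 4
#11 T1 CAS(2→3) fails; counter now 4
#12 T1 reads 4
#13 T1 CAS(4→5) writes; counter now 5
#14 T1 reads 5
#15 T0 CAS(4→5) fails; counter now 5
#16 T1 CAS(5→6) writes; counter now 6
Log disagrees first at step 11.

step = 11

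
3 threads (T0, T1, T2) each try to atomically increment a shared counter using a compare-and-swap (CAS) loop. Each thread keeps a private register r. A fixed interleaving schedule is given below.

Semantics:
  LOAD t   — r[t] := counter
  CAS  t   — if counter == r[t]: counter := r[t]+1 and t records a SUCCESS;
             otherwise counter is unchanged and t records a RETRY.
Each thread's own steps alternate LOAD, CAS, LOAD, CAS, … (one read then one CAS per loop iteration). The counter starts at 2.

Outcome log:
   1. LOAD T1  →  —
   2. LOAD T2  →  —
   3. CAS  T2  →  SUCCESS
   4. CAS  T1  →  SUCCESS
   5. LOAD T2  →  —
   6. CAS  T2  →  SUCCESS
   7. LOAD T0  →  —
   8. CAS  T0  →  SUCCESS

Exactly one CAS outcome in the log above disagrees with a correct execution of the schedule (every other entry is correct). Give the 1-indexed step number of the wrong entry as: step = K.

step = 4

Reference trace:
#1 T1 reads 2
#2 T2 reads 2
#3 T2 CAS(2→3) writes; counter now 3
#4 T1 CAS(2→3) fails; counter now 3
#5 T2 reads 3
#6 T2 CAS(3→4) writes; counter now 4
#7 T0 reads 4
#8 T0 CAS(4→5) writes; counter now 5
Log disagrees first at step 4.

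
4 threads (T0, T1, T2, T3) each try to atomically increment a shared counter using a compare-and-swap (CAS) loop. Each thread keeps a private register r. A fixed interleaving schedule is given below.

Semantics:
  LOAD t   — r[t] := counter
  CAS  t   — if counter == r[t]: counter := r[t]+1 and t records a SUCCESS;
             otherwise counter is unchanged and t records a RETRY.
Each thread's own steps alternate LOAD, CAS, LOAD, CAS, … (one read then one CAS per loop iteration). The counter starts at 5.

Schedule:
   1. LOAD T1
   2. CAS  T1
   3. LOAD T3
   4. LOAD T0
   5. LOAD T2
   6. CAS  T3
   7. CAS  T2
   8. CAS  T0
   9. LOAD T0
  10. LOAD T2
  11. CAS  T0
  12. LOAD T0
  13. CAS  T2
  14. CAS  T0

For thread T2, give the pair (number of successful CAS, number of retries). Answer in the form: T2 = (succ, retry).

#1 T1 reads 5
#2 T1 CAS(5→6) writes; counter now 6
#3 T3 reads 6
#4 T0 reads 6
#5 T2 reads 6
#6 T3 CAS(6→7) writes; counter now 7
#7 T2 CAS(6→7) fails; counter now 7
#8 T0 CAS(6→7) fails; counter now 7
#9 T0 reads 7
#10 T2 reads 7
#11 T0 CAS(7→8) writes; counter now 8
#12 T0 reads 8
#13 T2 CAS(7→8) fails; counter now 8
#14 T0 CAS(8→9) writes; counter now 9

T2 = (0, 2)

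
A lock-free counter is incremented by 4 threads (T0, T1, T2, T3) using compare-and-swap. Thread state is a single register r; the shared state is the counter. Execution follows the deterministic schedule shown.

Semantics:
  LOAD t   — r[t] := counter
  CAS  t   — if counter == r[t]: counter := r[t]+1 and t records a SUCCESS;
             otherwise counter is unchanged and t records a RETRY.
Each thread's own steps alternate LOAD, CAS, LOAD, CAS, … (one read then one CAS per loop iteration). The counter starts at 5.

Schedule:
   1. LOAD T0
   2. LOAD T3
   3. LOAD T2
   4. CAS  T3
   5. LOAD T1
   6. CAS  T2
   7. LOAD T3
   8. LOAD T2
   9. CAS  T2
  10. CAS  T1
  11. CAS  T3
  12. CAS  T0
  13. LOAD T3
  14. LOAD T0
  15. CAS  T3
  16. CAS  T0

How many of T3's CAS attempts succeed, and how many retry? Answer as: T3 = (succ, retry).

#1 T0 reads 5
#2 T3 reads 5
#3 T2 reads 5
#4 T3 CAS(5→6) writes; counter now 6
#5 T1 reads 6
#6 T2 CAS(5→6) fails; counter now 6
#7 T3 reads 6
#8 T2 reads 6
#9 T2 CAS(6→7) writes; counter now 7
#10 T1 CAS(6→7) fails; counter now 7
#11 T3 CAS(6→7) fails; counter now 7
#12 T0 CAS(5→6) fails; counter now 7
#13 T3 reads 7
#14 T0 reads 7
#15 T3 CAS(7→8) writes; counter now 8
#16 T0 CAS(7→8) fails; counter now 8

T3 = (2, 1)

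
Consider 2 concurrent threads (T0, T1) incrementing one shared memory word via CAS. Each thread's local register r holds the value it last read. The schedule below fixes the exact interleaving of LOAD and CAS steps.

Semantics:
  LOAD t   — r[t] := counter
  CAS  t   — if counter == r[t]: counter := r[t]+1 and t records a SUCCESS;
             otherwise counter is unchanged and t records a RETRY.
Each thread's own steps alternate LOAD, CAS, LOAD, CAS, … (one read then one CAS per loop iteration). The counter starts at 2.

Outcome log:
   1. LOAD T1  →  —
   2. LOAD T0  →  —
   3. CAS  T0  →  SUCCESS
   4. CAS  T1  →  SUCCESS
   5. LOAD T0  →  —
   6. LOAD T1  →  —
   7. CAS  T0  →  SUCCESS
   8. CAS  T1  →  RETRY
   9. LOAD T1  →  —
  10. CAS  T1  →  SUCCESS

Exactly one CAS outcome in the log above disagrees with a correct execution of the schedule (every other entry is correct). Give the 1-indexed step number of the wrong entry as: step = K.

Reference trace:
1. LOAD T1 → mem=2 r[T1]=2 [LOAD]
2. LOAD T0 → mem=2 r[T0]=2 [LOAD]
3. CAS T0 → mem=3 r[T0]=2 [OK]
4. CAS T1 → mem=3 r[T1]=2 [RETRY]
5. LOAD T0 → mem=3 r[T0]=3 [LOAD]
6. LOAD T1 → mem=3 r[T1]=3 [LOAD]
7. CAS T0 → mem=4 r[T0]=3 [OK]
8. CAS T1 → mem=4 r[T1]=3 [RETRY]
9. LOAD T1 → mem=4 r[T1]=4 [LOAD]
10. CAS T1 → mem=5 r[T1]=4 [OK]
Flip is step 4.

step = 4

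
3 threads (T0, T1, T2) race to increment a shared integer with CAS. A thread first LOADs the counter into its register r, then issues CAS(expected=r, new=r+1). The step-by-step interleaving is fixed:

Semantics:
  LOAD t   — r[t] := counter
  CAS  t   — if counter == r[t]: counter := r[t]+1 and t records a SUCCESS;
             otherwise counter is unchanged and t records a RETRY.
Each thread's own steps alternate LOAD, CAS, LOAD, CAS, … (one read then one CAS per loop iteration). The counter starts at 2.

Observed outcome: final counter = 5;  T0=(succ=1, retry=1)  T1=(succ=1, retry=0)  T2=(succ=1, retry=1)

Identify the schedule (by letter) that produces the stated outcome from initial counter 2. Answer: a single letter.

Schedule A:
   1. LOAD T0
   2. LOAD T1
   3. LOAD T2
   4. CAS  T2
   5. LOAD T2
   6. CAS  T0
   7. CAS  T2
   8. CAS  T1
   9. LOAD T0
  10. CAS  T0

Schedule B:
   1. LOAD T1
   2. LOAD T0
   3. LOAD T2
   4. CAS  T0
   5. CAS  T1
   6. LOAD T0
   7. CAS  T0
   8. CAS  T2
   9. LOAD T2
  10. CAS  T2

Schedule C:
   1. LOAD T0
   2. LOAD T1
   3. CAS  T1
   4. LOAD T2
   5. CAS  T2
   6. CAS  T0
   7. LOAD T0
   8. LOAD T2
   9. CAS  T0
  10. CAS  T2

Simulating candidate C:
#1 T0 reads 2
#2 T1 reads 2
#3 T1 CAS(2→3) writes; counter now 3
#4 T2 reads 3
#5 T2 CAS(3→4) writes; counter now 4
#6 T0 CAS(2→3) fails; counter now 4
#7 T0 reads 4
#8 T2 reads 4
#9 T0 CAS(4→5) writes; counter now 5
#10 T2 CAS(4→5) fails; counter now 5

C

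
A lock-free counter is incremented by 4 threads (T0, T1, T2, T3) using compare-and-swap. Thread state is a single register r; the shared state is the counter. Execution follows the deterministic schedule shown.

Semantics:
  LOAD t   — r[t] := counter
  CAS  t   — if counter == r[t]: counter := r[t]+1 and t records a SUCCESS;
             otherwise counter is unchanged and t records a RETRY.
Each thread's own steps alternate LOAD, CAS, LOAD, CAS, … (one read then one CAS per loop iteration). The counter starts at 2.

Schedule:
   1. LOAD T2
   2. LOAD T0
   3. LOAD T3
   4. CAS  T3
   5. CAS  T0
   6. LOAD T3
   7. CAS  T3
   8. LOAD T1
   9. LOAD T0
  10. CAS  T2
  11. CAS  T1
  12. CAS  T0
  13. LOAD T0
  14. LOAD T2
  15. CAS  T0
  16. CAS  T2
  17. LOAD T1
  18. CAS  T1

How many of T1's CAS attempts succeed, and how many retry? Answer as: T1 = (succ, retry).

T1 = (2, 0)

step 1: T2 LOAD ⇒ load; ctr=2 reg=2
step 2: T0 LOAD ⇒ load; ctr=2 reg=2
step 3: T3 LOAD ⇒ load; ctr=2 reg=2
step 4: T3 CAS ⇒ ok; ctr=3 reg=2
step 5: T0 CAS ⇒ retry; ctr=3 reg=2
step 6: T3 LOAD ⇒ load; ctr=3 reg=3
step 7: T3 CAS ⇒ ok; ctr=4 reg=3
step 8: T1 LOAD ⇒ load; ctr=4 reg=4
step 9: T0 LOAD ⇒ load; ctr=4 reg=4
step 10: T2 CAS ⇒ retry; ctr=4 reg=2
step 11: T1 CAS ⇒ ok; ctr=5 reg=4
step 12: T0 CAS ⇒ retry; ctr=5 reg=4
step 13: T0 LOAD ⇒ load; ctr=5 reg=5
step 14: T2 LOAD ⇒ load; ctr=5 reg=5
step 15: T0 CAS ⇒ ok; ctr=6 reg=5
step 16: T2 CAS ⇒ retry; ctr=6 reg=5
step 17: T1 LOAD ⇒ load; ctr=6 reg=6
step 18: T1 CAS ⇒ ok; ctr=7 reg=6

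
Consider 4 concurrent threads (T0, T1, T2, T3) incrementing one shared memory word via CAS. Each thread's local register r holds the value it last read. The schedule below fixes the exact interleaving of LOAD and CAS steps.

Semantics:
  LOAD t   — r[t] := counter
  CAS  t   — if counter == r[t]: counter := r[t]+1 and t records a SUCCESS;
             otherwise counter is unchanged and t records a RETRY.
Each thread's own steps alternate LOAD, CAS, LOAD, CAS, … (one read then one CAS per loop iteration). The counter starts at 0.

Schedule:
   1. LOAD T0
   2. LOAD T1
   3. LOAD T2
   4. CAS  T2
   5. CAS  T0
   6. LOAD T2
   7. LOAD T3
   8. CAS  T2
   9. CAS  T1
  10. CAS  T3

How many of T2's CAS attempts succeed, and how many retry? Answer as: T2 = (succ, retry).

T2 = (2, 0)

step 1: T0 LOAD ⇒ load; ctr=0 reg=0
step 2: T1 LOAD ⇒ load; ctr=0 reg=0
step 3: T2 LOAD ⇒ load; ctr=0 reg=0
step 4: T2 CAS ⇒ ok; ctr=1 reg=0
step 5: T0 CAS ⇒ retry; ctr=1 reg=0
step 6: T2 LOAD ⇒ load; ctr=1 reg=1
step 7: T3 LOAD ⇒ load; ctr=1 reg=1
step 8: T2 CAS ⇒ ok; ctr=2 reg=1
step 9: T1 CAS ⇒ retry; ctr=2 reg=0
step 10: T3 CAS ⇒ retry; ctr=2 reg=1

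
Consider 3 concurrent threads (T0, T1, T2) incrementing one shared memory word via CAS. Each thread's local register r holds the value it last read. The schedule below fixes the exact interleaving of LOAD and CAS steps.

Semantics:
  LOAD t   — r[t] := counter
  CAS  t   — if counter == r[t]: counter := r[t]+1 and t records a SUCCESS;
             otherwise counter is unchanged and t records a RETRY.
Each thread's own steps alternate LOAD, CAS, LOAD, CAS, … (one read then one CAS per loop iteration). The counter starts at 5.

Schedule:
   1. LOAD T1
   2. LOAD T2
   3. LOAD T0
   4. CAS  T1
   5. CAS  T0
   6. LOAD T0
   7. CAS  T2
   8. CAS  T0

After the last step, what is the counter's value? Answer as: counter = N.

counter = 7

#1 T1 reads 5
#2 T2 reads 5
#3 T0 reads 5
#4 T1 CAS(5→6) writes; counter now 6
#5 T0 CAS(5→6) fails; counter now 6
#6 T0 reads 6
#7 T2 CAS(5→6) fails; counter now 6
#8 T0 CAS(6→7) writes; counter now 7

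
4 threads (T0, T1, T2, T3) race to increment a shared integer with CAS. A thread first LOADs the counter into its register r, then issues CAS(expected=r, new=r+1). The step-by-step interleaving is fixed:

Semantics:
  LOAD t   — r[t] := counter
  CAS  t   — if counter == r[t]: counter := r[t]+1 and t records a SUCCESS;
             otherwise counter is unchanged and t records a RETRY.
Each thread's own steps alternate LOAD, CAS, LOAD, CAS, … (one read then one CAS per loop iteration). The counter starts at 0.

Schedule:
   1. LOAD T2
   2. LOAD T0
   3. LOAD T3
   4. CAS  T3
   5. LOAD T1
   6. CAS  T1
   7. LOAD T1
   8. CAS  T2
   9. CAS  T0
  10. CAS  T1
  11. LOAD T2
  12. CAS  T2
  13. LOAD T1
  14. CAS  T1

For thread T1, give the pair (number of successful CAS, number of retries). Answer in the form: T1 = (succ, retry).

#1 T2 reads 0
#2 T0 reads 0
#3 T3 reads 0
#4 T3 CAS(0→1) writes; counter now 1
#5 T1 reads 1
#6 T1 CAS(1→2) writes; counter now 2
#7 T1 reads 2
#8 T2 CAS(0→1) fails; counter now 2
#9 T0 CAS(0→1) fails; counter now 2
#10 T1 CAS(2→3) writes; counter now 3
#11 T2 reads 3
#12 T2 CAS(3→4) writes; counter now 4
#13 T1 reads 4
#14 T1 CAS(4→5) writes; counter now 5

T1 = (3, 0)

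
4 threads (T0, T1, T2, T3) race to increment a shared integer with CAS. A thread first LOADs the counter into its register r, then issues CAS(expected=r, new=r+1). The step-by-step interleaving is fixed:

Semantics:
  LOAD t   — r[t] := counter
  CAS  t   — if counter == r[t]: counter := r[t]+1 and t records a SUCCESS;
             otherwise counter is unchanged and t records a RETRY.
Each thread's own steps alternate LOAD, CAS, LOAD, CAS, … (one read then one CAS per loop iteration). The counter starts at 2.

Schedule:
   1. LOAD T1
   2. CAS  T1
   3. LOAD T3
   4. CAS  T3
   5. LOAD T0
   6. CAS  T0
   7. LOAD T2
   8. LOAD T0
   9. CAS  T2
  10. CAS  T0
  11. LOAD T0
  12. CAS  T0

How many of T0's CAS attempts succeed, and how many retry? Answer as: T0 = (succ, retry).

   1) LOAD T1:  M=2  r_T1=2
   2) CAS  T1:  M=3  r_T1=2 ✓
   3) LOAD T3:  M=3  r_T3=3
   4) CAS  T3:  M=4  r_T3=3 ✓
   5) LOAD T0:  M=4  r_T0=4
   6) CAS  T0:  M=5  r_T0=4 ✓
   7) LOAD T2:  M=5  r_T2=5
   8) LOAD T0:  M=5  r_T0=5
   9) CAS  T2:  M=6  r_T2=5 ✓
  10) CAS  T0:  M=6  r_T0=5 ✗
  11) LOAD T0:  M=6  r_T0=6
  12) CAS  T0:  M=7  r_T0=6 ✓

T0 = (2, 1)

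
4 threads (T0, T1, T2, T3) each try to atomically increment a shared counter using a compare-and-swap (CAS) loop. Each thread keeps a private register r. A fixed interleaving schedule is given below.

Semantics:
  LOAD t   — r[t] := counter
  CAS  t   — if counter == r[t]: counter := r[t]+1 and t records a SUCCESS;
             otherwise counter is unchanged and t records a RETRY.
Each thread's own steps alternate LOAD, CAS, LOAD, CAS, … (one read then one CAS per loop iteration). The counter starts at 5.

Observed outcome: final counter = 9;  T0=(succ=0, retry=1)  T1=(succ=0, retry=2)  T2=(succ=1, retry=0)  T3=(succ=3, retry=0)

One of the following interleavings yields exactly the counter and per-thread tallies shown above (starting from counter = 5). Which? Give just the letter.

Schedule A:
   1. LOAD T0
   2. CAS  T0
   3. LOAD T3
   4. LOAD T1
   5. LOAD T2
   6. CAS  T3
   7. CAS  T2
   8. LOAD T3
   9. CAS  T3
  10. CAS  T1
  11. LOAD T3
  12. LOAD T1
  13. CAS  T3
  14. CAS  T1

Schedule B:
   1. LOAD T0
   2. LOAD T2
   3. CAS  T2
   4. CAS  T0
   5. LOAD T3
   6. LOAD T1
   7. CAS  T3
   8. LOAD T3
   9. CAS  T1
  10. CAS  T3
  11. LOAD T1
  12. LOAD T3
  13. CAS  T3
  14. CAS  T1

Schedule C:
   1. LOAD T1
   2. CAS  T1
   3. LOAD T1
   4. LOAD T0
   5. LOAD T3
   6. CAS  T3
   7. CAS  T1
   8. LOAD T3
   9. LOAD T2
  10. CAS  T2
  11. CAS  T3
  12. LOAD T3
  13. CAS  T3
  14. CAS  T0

Run B:
   1) LOAD T0:  M=5  r_T0=5
   2) LOAD T2:  M=5  r_T2=5
   3) CAS  T2:  M=6  r_T2=5 ✓
   4) CAS  T0:  M=6  r_T0=5 ✗
   5) LOAD T3:  M=6  r_T3=6
   6) LOAD T1:  M=6  r_T1=6
   7) CAS  T3:  M=7  r_T3=6 ✓
   8) LOAD T3:  M=7  r_T3=7
   9) CAS  T1:  M=7  r_T1=6 ✗
  10) CAS  T3:  M=8  r_T3=7 ✓
  11) LOAD T1:  M=8  r_T1=8
  12) LOAD T3:  M=8  r_T3=8
  13) CAS  T3:  M=9  r_T3=8 ✓
  14) CAS  T1:  M=9  r_T1=8 ✗

B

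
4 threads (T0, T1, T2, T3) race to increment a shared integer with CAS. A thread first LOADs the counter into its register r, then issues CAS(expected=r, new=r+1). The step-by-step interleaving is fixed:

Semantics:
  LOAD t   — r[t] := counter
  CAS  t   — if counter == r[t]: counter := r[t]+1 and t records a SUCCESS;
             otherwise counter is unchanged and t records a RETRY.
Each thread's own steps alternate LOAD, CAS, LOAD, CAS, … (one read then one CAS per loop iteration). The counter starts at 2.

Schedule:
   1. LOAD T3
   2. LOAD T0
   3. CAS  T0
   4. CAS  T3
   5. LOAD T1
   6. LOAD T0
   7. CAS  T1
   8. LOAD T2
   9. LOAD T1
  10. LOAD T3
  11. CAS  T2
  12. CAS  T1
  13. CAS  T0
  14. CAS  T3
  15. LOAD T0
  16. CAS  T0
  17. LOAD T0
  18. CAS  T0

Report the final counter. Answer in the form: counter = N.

T3 LOAD — after: cnt=2, r=2 — load
T0 LOAD — after: cnt=2, r=2 — load
T0 CAS — after: cnt=3, r=2 — ok
T3 CAS — after: cnt=3, r=2 — retry
T1 LOAD — after: cnt=3, r=3 — load
T0 LOAD — after: cnt=3, r=3 — load
T1 CAS — after: cnt=4, r=3 — ok
T2 LOAD — after: cnt=4, r=4 — load
T1 LOAD — after: cnt=4, r=4 — load
T3 LOAD — after: cnt=4, r=4 — load
T2 CAS — after: cnt=5, r=4 — ok
T1 CAS — after: cnt=5, r=4 — retry
T0 CAS — after: cnt=5, r=3 — retry
T3 CAS — after: cnt=5, r=4 — retry
T0 LOAD — after: cnt=5, r=5 — load
T0 CAS — after: cnt=6, r=5 — ok
T0 LOAD — after: cnt=6, r=6 — load
T0 CAS — after: cnt=7, r=6 — ok

counter = 7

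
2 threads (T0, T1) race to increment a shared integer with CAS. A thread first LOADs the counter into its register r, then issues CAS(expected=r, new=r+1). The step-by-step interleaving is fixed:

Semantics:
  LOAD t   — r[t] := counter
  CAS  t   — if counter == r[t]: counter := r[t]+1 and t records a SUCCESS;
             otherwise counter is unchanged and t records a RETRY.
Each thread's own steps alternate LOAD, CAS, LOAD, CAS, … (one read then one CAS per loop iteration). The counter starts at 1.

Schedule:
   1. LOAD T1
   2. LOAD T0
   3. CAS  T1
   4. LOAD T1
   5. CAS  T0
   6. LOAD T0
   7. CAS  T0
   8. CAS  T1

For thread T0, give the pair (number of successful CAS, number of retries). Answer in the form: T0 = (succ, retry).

T0 = (1, 1)

#1 T1 reads 1
#2 T0 reads 1
#3 T1 CAS(1→2) writes; counter now 2
#4 T1 reads 2
#5 T0 CAS(1→2) fails; counter now 2
#6 T0 reads 2
#7 T0 CAS(2→3) writes; counter now 3
#8 T1 CAS(2→3) fails; counter now 3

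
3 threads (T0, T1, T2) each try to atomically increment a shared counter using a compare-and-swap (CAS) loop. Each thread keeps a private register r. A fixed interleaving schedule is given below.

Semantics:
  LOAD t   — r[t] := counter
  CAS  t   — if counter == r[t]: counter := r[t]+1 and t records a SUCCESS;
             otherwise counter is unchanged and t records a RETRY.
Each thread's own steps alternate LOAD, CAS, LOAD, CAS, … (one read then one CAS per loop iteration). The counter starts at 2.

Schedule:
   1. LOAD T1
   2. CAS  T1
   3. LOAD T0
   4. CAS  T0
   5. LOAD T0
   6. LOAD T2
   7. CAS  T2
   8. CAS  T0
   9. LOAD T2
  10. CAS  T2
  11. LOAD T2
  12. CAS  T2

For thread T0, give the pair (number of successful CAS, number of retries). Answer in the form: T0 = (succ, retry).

#1 T1 reads 2
#2 T1 CAS(2→3) writes; counter now 3
#3 T0 reads 3
#4 T0 CAS(3→4) writes; counter now 4
#5 T0 reads 4
#6 T2 reads 4
#7 T2 CAS(4→5) writes; counter now 5
#8 T0 CAS(4→5) fails; counter now 5
#9 T2 reads 5
#10 T2 CAS(5→6) writes; counter now 6
#11 T2 reads 6
#12 T2 CAS(6→7) writes; counter now 7

T0 = (1, 1)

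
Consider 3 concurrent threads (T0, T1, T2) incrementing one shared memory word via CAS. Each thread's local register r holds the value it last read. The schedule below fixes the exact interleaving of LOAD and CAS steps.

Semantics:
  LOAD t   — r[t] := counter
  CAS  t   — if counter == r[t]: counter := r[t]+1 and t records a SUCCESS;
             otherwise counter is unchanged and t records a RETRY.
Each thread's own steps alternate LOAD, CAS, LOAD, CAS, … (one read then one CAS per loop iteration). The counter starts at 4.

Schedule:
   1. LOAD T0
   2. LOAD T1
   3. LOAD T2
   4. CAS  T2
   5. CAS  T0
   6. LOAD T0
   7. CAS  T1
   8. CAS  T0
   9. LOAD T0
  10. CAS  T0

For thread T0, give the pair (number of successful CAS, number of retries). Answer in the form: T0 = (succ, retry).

step 1: T0 LOAD ⇒ load; ctr=4 reg=4
step 2: T1 LOAD ⇒ load; ctr=4 reg=4
step 3: T2 LOAD ⇒ load; ctr=4 reg=4
step 4: T2 CAS ⇒ ok; ctr=5 reg=4
step 5: T0 CAS ⇒ retry; ctr=5 reg=4
step 6: T0 LOAD ⇒ load; ctr=5 reg=5
step 7: T1 CAS ⇒ retry; ctr=5 reg=4
step 8: T0 CAS ⇒ ok; ctr=6 reg=5
step 9: T0 LOAD ⇒ load; ctr=6 reg=6
step 10: T0 CAS ⇒ ok; ctr=7 reg=6

T0 = (2, 1)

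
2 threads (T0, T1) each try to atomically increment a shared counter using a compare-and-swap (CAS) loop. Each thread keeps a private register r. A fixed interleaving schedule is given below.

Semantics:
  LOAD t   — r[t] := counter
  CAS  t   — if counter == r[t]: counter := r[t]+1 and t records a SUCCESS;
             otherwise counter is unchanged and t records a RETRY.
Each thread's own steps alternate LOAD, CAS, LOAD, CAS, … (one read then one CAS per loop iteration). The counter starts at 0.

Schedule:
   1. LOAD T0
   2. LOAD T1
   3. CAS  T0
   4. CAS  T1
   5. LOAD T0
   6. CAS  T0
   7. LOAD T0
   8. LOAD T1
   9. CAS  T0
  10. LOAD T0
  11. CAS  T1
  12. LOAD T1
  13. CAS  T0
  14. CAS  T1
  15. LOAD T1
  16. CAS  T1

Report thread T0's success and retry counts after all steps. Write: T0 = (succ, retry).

[1] T0.load  rd  (counter 0, T0.r 0)
[2] T1.load  rd  (counter 0, T1.r 0)
[3] T0.cas  hit  (counter 1, T0.r 0)
[4] T1.cas  miss  (counter 1, T1.r 0)
[5] T0.load  rd  (counter 1, T0.r 1)
[6] T0.cas  hit  (counter 2, T0.r 1)
[7] T0.load  rd  (counter 2, T0.r 2)
[8] T1.load  rd  (counter 2, T1.r 2)
[9] T0.cas  hit  (counter 3, T0.r 2)
[10] T0.load  rd  (counter 3, T0.r 3)
[11] T1.cas  miss  (counter 3, T1.r 2)
[12] T1.load  rd  (counter 3, T1.r 3)
[13] T0.cas  hit  (counter 4, T0.r 3)
[14] T1.cas  miss  (counter 4, T1.r 3)
[15] T1.load  rd  (counter 4, T1.r 4)
[16] T1.cas  hit  (counter 5, T1.r 4)

T0 = (4, 0)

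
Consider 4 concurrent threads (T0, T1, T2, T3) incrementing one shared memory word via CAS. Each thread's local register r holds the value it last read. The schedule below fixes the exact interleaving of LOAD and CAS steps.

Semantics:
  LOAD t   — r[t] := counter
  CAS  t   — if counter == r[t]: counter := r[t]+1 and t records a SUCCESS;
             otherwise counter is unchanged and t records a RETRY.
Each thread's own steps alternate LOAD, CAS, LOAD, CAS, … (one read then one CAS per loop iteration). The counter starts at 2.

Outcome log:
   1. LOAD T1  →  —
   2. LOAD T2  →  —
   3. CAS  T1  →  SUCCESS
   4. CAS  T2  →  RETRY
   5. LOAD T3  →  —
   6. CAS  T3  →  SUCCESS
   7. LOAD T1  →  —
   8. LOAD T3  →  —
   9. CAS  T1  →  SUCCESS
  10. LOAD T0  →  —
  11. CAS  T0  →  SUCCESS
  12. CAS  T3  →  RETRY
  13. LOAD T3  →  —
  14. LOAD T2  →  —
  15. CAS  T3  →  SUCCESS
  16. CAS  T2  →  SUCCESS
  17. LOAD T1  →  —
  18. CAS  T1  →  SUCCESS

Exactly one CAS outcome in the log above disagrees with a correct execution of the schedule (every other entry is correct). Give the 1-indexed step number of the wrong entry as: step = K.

Re-executing:
T1 LOAD — after: cnt=2, r=2 — load
T2 LOAD — after: cnt=2, r=2 — load
T1 CAS — after: cnt=3, r=2 — ok
T2 CAS — after: cnt=3, r=2 — retry
T3 LOAD — after: cnt=3, r=3 — load
T3 CAS — after: cnt=4, r=3 — ok
T1 LOAD — after: cnt=4, r=4 — load
T3 LOAD — after: cnt=4, r=4 — load
T1 CAS — after: cnt=5, r=4 — ok
T0 LOAD — after: cnt=5, r=5 — load
T0 CAS — after: cnt=6, r=5 — ok
T3 CAS — after: cnt=6, r=4 — retry
T3 LOAD — after: cnt=6, r=6 — load
T2 LOAD — after: cnt=6, r=6 — load
T3 CAS — after: cnt=7, r=6 — ok
T2 CAS — after: cnt=7, r=6 — retry
T1 LOAD — after: cnt=7, r=7 — load
T1 CAS — after: cnt=8, r=7 — ok
Flip is step 16.

step = 16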